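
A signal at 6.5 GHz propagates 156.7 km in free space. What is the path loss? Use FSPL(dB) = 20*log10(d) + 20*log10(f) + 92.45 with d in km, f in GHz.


20*log10(156.7) = 43.9
20*log10(6.5) = 16.26
FSPL = 152.6 dB

152.6 dB


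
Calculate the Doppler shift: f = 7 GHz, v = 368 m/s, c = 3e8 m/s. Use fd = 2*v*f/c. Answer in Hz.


fd = 2 * 368 * 7000000000.0 / 3e8 = 17173.3 Hz

17173.3 Hz


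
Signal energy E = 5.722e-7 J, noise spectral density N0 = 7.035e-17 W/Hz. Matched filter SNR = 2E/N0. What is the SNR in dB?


SNR_lin = 2 * 5.722e-7 / 7.035e-17 = 1.627e10
SNR_dB = 10*log10(1.627e10) = 102.1 dB

102.1 dB


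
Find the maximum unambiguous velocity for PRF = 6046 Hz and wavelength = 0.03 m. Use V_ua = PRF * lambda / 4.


V_ua = 6046 * 0.03 / 4 = 45.3 m/s

45.3 m/s


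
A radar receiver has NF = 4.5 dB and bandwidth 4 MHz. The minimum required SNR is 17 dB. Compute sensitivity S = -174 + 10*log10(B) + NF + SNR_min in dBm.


10*log10(4000000.0) = 66.02
S = -174 + 66.02 + 4.5 + 17 = -86.5 dBm

-86.5 dBm


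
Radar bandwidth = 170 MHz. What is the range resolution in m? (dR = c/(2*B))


dR = 3e8 / (2 * 170000000.0) = 0.88 m

0.88 m


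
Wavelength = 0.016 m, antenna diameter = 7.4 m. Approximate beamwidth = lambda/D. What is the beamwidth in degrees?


BW_rad = 0.016 / 7.4 = 0.002162
BW_deg = 0.12 degrees

0.12 degrees


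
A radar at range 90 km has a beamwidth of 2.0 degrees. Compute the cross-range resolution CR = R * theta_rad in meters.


BW_rad = 0.034906585
CR = 90000 * 0.034906585 = 3141.6 m

3141.6 m


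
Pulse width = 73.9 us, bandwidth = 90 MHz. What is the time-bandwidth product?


TBP = 73.9 * 90 = 6651.0

6651.0


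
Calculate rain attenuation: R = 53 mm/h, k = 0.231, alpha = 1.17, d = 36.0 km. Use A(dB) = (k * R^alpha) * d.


gamma = 0.231 * 53^1.17 = 24.044444 dB/km
A = 24.044444 * 36.0 = 865.6 dB

865.6 dB


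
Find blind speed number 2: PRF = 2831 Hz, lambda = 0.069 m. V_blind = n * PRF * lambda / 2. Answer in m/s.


V_blind = 2 * 2831 * 0.069 / 2 = 195.3 m/s

195.3 m/s


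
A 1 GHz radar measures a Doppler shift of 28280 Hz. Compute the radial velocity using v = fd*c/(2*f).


v = 28280 * 3e8 / (2 * 1000000000.0) = 4242.0 m/s

4242.0 m/s


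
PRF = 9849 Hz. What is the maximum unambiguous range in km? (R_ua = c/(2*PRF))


R_ua = 3e8 / (2 * 9849) = 15230.0 m = 15.2 km

15.2 km


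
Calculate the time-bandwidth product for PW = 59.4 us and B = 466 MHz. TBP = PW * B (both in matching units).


TBP = 59.4 * 466 = 27680.4

27680.4


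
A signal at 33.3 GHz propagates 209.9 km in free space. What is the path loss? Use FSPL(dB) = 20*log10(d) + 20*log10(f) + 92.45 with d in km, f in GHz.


20*log10(209.9) = 46.44
20*log10(33.3) = 30.45
FSPL = 169.3 dB

169.3 dB


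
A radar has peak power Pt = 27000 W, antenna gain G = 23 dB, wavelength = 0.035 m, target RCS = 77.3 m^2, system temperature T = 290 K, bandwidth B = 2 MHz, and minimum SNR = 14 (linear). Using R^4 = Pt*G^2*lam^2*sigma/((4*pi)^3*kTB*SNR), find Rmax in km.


G_lin = 10^(23/10) = 199.526231
R^4 = 27000 * 199.526231^2 * 0.035^2 * 77.3 / ((4*pi)^3 * 1.38e-23 * 290 * 2000000.0 * 14)
R^4 = 4.57736e17 m^4
R_max = (4.57736e17)^(1/4) = 26010.8 m = 26.0 km

26.0 km


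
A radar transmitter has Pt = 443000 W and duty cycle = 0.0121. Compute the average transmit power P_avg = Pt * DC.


P_avg = 443000 * 0.0121 = 5360.3 W

5360.3 W


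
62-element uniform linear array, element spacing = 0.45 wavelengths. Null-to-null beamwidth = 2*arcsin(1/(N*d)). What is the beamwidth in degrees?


1/(N*d) = 1/(62*0.45) = 0.035842
BW = 2*arcsin(0.035842) = 4.1 degrees

4.1 degrees


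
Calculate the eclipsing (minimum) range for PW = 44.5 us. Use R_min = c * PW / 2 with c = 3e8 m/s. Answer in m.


R_min = 3e8 * 44.5e-6 / 2 = 6675.0 m

6675.0 m


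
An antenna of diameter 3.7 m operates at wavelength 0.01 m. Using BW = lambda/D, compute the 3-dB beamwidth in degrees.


BW_rad = 0.01 / 3.7 = 0.002703
BW_deg = 0.15 degrees

0.15 degrees


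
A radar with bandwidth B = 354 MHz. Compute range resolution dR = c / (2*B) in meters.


dR = 3e8 / (2 * 354000000.0) = 0.42 m

0.42 m


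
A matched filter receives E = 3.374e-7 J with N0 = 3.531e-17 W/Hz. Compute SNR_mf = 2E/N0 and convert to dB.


SNR_lin = 2 * 3.374e-7 / 3.531e-17 = 1.911e10
SNR_dB = 10*log10(1.911e10) = 102.8 dB

102.8 dB


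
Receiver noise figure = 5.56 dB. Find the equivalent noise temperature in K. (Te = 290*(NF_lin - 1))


NF_lin = 10^(5.56/10) = 3.597493
Te = 290 * (3.597493 - 1) = 753.3 K

753.3 K


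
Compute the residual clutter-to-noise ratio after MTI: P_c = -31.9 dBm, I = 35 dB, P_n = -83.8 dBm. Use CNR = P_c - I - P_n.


CNR = -31.9 - 35 - (-83.8) = 16.9 dB

16.9 dB


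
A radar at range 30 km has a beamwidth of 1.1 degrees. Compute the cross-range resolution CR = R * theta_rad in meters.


BW_rad = 0.019198622
CR = 30000 * 0.019198622 = 576.0 m

576.0 m


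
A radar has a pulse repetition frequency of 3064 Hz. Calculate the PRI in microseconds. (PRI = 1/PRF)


PRI = 1/3064 = 0.0003263708 s = 326.4 us

326.4 us


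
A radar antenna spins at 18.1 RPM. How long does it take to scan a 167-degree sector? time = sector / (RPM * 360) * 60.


t = 167 / (18.1 * 360) * 60 = 1.54 s

1.54 s


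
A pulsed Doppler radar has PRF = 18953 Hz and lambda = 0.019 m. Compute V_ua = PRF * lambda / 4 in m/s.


V_ua = 18953 * 0.019 / 4 = 90.0 m/s

90.0 m/s


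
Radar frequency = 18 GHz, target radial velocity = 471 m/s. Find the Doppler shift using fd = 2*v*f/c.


fd = 2 * 471 * 18000000000.0 / 3e8 = 56520.0 Hz

56520.0 Hz


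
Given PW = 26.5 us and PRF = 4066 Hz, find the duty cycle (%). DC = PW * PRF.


DC = 26.5e-6 * 4066 * 100 = 10.77%

10.77%


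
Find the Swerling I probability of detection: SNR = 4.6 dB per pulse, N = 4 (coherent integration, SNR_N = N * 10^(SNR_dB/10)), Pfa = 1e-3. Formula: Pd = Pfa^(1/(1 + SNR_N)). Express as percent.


SNR_lin = 10^(4.6/10) = 2.88403
SNR_N = 4 * 2.88403 = 11.53612
1/(1 + SNR_N) = 1/12.53612 = 0.0797695
Pd = (1e-3)^0.0797695 = 0.57636
Pd = 57.6%

57.6%


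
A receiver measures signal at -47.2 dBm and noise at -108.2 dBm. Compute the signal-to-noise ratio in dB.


SNR = -47.2 - (-108.2) = 61.0 dB

61.0 dB


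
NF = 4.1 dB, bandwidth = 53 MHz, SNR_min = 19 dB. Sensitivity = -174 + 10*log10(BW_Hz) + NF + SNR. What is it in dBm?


10*log10(53000000.0) = 77.24
S = -174 + 77.24 + 4.1 + 19 = -73.7 dBm

-73.7 dBm


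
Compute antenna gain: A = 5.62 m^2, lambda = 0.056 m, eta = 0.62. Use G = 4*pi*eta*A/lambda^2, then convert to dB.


G_linear = 4*pi*0.62*5.62/0.056^2 = 13962.46
G_dB = 10*log10(13962.46) = 41.4 dB

41.4 dB


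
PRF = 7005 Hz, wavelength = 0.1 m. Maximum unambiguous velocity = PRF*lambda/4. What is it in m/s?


V_ua = 7005 * 0.1 / 4 = 175.1 m/s

175.1 m/s


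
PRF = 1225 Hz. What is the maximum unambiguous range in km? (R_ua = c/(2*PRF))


R_ua = 3e8 / (2 * 1225) = 122449.0 m = 122.4 km

122.4 km


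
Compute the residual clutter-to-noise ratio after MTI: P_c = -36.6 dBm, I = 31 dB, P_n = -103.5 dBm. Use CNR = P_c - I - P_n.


CNR = -36.6 - 31 - (-103.5) = 35.9 dB

35.9 dB


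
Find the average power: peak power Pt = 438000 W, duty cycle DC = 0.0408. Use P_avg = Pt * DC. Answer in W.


P_avg = 438000 * 0.0408 = 17870.4 W

17870.4 W


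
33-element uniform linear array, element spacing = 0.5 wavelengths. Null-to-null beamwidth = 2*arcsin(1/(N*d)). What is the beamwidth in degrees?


1/(N*d) = 1/(33*0.5) = 0.060606
BW = 2*arcsin(0.060606) = 6.9 degrees

6.9 degrees


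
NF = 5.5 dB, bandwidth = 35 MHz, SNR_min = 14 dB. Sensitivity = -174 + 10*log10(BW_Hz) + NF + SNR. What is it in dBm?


10*log10(35000000.0) = 75.44
S = -174 + 75.44 + 5.5 + 14 = -79.1 dBm

-79.1 dBm


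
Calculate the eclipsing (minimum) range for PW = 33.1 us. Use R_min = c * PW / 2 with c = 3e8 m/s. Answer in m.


R_min = 3e8 * 33.1e-6 / 2 = 4965.0 m

4965.0 m


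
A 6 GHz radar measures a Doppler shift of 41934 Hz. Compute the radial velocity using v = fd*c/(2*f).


v = 41934 * 3e8 / (2 * 6000000000.0) = 1048.4 m/s

1048.4 m/s


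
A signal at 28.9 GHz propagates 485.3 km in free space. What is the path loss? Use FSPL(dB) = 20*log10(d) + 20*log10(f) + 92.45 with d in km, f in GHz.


20*log10(485.3) = 53.72
20*log10(28.9) = 29.22
FSPL = 175.4 dB

175.4 dB


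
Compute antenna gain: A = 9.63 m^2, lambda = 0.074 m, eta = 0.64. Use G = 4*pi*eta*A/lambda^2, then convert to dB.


G_linear = 4*pi*0.64*9.63/0.074^2 = 14143.36
G_dB = 10*log10(14143.36) = 41.5 dB

41.5 dB


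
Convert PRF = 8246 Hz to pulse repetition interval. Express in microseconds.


PRI = 1/8246 = 0.0001212709 s = 121.3 us

121.3 us


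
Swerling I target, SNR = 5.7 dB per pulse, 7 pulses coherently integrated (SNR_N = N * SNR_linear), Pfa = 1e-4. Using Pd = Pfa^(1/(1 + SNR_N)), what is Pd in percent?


SNR_lin = 10^(5.7/10) = 3.71535
SNR_N = 7 * 3.71535 = 26.00745
1/(1 + SNR_N) = 1/27.00745 = 0.0370268
Pd = (1e-4)^0.0370268 = 0.71104
Pd = 71.1%

71.1%


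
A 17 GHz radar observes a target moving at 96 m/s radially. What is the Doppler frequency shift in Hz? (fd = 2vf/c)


fd = 2 * 96 * 17000000000.0 / 3e8 = 10880.0 Hz

10880.0 Hz


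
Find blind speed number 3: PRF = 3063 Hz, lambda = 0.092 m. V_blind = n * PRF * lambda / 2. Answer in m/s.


V_blind = 3 * 3063 * 0.092 / 2 = 422.7 m/s

422.7 m/s


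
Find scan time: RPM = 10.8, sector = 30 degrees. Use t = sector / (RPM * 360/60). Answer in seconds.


t = 30 / (10.8 * 360) * 60 = 0.46 s

0.46 s


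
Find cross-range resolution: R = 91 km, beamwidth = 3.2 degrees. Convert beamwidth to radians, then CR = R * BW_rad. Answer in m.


BW_rad = 0.055850536
CR = 91000 * 0.055850536 = 5082.4 m

5082.4 m


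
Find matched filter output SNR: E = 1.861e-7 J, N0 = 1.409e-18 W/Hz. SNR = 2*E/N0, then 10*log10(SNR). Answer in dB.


SNR_lin = 2 * 1.861e-7 / 1.409e-18 = 2.642e11
SNR_dB = 10*log10(2.642e11) = 114.2 dB

114.2 dB


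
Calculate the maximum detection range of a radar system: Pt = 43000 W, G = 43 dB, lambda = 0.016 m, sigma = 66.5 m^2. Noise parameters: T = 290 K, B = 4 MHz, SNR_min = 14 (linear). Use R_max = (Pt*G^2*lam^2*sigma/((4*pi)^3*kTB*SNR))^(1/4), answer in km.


G_lin = 10^(43/10) = 19952.62315
R^4 = 43000 * 19952.62315^2 * 0.016^2 * 66.5 / ((4*pi)^3 * 1.38e-23 * 290 * 4000000.0 * 14)
R^4 = 6.55293e20 m^4
R_max = (6.55293e20)^(1/4) = 159995.9 m = 160.0 km

160.0 km


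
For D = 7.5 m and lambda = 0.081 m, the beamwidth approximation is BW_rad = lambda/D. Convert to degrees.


BW_rad = 0.081 / 7.5 = 0.0108
BW_deg = 0.62 degrees

0.62 degrees


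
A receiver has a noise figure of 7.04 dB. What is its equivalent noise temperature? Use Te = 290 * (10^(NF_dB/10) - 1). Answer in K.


NF_lin = 10^(7.04/10) = 5.058247
Te = 290 * (5.058247 - 1) = 1176.9 K

1176.9 K


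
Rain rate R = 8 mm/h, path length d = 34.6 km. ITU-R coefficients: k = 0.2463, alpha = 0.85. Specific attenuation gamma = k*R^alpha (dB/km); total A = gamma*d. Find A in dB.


gamma = 0.2463 * 8^0.85 = 1.442417 dB/km
A = 1.442417 * 34.6 = 49.91 dB

49.91 dB


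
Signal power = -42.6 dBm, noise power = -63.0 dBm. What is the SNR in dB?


SNR = -42.6 - (-63.0) = 20.4 dB

20.4 dB


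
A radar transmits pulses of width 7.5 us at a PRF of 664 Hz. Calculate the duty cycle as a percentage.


DC = 7.5e-6 * 664 * 100 = 0.5%

0.5%


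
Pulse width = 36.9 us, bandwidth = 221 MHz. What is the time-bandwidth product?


TBP = 36.9 * 221 = 8154.9

8154.9


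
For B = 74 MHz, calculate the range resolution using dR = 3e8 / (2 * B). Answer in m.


dR = 3e8 / (2 * 74000000.0) = 2.03 m

2.03 m


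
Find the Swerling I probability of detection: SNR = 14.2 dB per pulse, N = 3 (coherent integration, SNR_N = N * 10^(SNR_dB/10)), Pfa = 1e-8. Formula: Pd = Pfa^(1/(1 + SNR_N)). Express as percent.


SNR_lin = 10^(14.2/10) = 26.30268
SNR_N = 3 * 26.30268 = 78.90804
1/(1 + SNR_N) = 1/79.90804 = 0.0125144
Pd = (1e-8)^0.0125144 = 0.79412
Pd = 79.4%

79.4%


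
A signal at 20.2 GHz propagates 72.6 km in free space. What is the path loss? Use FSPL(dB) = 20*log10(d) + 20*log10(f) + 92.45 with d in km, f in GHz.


20*log10(72.6) = 37.22
20*log10(20.2) = 26.11
FSPL = 155.8 dB

155.8 dB


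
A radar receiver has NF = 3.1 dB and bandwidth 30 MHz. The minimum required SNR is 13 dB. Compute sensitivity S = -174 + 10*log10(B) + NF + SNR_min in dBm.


10*log10(30000000.0) = 74.77
S = -174 + 74.77 + 3.1 + 13 = -83.1 dBm

-83.1 dBm


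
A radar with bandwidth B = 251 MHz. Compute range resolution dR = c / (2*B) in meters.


dR = 3e8 / (2 * 251000000.0) = 0.6 m

0.6 m


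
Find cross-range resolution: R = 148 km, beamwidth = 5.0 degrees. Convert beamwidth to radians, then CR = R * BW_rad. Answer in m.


BW_rad = 0.087266463
CR = 148000 * 0.087266463 = 12915.4 m

12915.4 m


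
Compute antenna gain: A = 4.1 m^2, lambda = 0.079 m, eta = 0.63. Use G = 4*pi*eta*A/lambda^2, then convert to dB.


G_linear = 4*pi*0.63*4.1/0.079^2 = 5200.92
G_dB = 10*log10(5200.92) = 37.2 dB

37.2 dB


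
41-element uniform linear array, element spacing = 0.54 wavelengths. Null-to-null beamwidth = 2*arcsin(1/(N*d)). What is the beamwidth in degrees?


1/(N*d) = 1/(41*0.54) = 0.045167
BW = 2*arcsin(0.045167) = 5.2 degrees

5.2 degrees


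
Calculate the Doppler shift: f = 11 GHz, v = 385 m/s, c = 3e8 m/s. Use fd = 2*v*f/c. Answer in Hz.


fd = 2 * 385 * 11000000000.0 / 3e8 = 28233.3 Hz

28233.3 Hz


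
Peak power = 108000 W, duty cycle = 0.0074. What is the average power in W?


P_avg = 108000 * 0.0074 = 799.2 W

799.2 W


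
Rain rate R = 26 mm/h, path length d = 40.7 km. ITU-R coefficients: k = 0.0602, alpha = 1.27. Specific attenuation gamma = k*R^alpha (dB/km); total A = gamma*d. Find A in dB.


gamma = 0.0602 * 26^1.27 = 3.772356 dB/km
A = 3.772356 * 40.7 = 153.53 dB

153.53 dB


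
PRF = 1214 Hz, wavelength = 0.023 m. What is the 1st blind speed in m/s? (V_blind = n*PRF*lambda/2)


V_blind = 1 * 1214 * 0.023 / 2 = 14.0 m/s

14.0 m/s


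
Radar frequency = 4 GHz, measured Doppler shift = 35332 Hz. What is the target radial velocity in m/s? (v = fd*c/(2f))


v = 35332 * 3e8 / (2 * 4000000000.0) = 1325.0 m/s

1325.0 m/s


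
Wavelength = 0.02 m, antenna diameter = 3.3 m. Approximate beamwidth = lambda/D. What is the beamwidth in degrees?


BW_rad = 0.02 / 3.3 = 0.006061
BW_deg = 0.35 degrees

0.35 degrees


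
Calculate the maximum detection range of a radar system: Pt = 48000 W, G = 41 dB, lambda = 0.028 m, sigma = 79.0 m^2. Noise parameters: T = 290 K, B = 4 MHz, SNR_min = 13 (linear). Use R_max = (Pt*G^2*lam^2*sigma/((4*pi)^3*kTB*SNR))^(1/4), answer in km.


G_lin = 10^(41/10) = 12589.254118
R^4 = 48000 * 12589.254118^2 * 0.028^2 * 79.0 / ((4*pi)^3 * 1.38e-23 * 290 * 4000000.0 * 13)
R^4 = 1.14097e21 m^4
R_max = (1.14097e21)^(1/4) = 183788.6 m = 183.8 km

183.8 km


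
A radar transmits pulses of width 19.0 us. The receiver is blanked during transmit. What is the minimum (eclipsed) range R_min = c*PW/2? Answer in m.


R_min = 3e8 * 19.0e-6 / 2 = 2850.0 m

2850.0 m


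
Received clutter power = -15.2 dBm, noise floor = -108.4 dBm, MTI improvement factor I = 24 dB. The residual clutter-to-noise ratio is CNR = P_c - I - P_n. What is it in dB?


CNR = -15.2 - 24 - (-108.4) = 69.2 dB

69.2 dB


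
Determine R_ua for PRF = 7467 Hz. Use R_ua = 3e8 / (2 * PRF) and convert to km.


R_ua = 3e8 / (2 * 7467) = 20088.4 m = 20.1 km

20.1 km


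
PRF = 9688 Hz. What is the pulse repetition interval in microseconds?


PRI = 1/9688 = 0.0001032205 s = 103.2 us

103.2 us


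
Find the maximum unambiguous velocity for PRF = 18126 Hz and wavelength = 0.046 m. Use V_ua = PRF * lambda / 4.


V_ua = 18126 * 0.046 / 4 = 208.4 m/s

208.4 m/s


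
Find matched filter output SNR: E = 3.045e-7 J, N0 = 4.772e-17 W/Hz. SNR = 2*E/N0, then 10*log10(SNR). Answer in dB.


SNR_lin = 2 * 3.045e-7 / 4.772e-17 = 1.276e10
SNR_dB = 10*log10(1.276e10) = 101.1 dB

101.1 dB


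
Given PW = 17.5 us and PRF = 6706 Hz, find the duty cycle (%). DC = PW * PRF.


DC = 17.5e-6 * 6706 * 100 = 11.74%

11.74%


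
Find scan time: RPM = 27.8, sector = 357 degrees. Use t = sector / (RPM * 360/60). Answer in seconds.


t = 357 / (27.8 * 360) * 60 = 2.14 s

2.14 s


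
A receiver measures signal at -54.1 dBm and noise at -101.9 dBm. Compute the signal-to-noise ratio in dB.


SNR = -54.1 - (-101.9) = 47.8 dB

47.8 dB


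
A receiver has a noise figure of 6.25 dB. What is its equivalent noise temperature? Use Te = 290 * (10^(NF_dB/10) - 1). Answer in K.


NF_lin = 10^(6.25/10) = 4.216965
Te = 290 * (4.216965 - 1) = 932.9 K

932.9 K


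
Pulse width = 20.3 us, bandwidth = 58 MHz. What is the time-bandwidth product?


TBP = 20.3 * 58 = 1177.4

1177.4


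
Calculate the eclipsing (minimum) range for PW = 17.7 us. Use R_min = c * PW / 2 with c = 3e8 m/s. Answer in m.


R_min = 3e8 * 17.7e-6 / 2 = 2655.0 m

2655.0 m


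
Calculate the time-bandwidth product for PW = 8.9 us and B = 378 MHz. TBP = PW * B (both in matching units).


TBP = 8.9 * 378 = 3364.2

3364.2


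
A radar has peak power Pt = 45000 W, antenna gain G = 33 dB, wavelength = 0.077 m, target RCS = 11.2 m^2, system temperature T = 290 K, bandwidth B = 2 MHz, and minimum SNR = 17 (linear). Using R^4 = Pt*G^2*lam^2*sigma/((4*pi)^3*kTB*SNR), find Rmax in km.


G_lin = 10^(33/10) = 1995.262315
R^4 = 45000 * 1995.262315^2 * 0.077^2 * 11.2 / ((4*pi)^3 * 1.38e-23 * 290 * 2000000.0 * 17)
R^4 = 4.40582e19 m^4
R_max = (4.40582e19)^(1/4) = 81471.7 m = 81.5 km

81.5 km


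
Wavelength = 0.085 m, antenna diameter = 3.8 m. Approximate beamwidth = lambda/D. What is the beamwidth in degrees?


BW_rad = 0.085 / 3.8 = 0.022368
BW_deg = 1.28 degrees

1.28 degrees


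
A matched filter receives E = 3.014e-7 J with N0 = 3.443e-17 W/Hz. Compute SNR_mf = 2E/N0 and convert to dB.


SNR_lin = 2 * 3.014e-7 / 3.443e-17 = 1.751e10
SNR_dB = 10*log10(1.751e10) = 102.4 dB

102.4 dB


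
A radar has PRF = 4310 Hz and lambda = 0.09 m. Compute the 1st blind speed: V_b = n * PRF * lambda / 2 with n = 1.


V_blind = 1 * 4310 * 0.09 / 2 = 194.0 m/s

194.0 m/s


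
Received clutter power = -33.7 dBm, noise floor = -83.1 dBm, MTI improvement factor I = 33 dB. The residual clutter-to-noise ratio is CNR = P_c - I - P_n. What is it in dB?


CNR = -33.7 - 33 - (-83.1) = 16.4 dB

16.4 dB


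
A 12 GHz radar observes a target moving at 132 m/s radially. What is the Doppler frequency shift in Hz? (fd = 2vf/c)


fd = 2 * 132 * 12000000000.0 / 3e8 = 10560.0 Hz

10560.0 Hz


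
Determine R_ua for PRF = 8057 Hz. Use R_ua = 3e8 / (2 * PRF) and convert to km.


R_ua = 3e8 / (2 * 8057) = 18617.4 m = 18.6 km

18.6 km


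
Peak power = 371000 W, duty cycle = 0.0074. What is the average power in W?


P_avg = 371000 * 0.0074 = 2745.4 W

2745.4 W


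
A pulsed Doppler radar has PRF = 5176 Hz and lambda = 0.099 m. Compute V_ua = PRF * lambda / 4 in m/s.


V_ua = 5176 * 0.099 / 4 = 128.1 m/s

128.1 m/s


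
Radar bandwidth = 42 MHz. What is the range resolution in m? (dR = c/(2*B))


dR = 3e8 / (2 * 42000000.0) = 3.57 m

3.57 m


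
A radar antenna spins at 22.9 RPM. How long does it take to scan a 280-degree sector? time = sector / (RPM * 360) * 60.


t = 280 / (22.9 * 360) * 60 = 2.04 s

2.04 s


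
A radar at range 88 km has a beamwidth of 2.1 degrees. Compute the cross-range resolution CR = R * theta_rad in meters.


BW_rad = 0.036651914
CR = 88000 * 0.036651914 = 3225.4 m

3225.4 m


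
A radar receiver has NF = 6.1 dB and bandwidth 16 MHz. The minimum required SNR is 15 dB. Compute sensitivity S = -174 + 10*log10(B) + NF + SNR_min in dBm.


10*log10(16000000.0) = 72.04
S = -174 + 72.04 + 6.1 + 15 = -80.9 dBm

-80.9 dBm


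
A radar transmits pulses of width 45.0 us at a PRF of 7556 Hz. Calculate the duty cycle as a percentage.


DC = 45.0e-6 * 7556 * 100 = 34.0%

34.0%


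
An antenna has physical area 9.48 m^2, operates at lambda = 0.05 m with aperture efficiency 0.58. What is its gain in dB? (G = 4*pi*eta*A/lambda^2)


G_linear = 4*pi*0.58*9.48/0.05^2 = 27637.97
G_dB = 10*log10(27637.97) = 44.4 dB

44.4 dB


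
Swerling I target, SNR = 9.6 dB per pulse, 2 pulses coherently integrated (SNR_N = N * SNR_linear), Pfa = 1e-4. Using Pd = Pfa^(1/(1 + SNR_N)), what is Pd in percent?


SNR_lin = 10^(9.6/10) = 9.12011
SNR_N = 2 * 9.12011 = 18.24022
1/(1 + SNR_N) = 1/19.24022 = 0.0519745
Pd = (1e-4)^0.0519745 = 0.61959
Pd = 62.0%

62.0%


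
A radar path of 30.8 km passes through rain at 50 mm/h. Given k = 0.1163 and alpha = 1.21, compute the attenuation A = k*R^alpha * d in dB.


gamma = 0.1163 * 50^1.21 = 13.223104 dB/km
A = 13.223104 * 30.8 = 407.27 dB

407.27 dB


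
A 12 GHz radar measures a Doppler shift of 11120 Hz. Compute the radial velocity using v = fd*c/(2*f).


v = 11120 * 3e8 / (2 * 12000000000.0) = 139.0 m/s

139.0 m/s


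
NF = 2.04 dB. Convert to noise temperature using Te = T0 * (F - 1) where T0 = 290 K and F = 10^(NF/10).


NF_lin = 10^(2.04/10) = 1.599558
Te = 290 * (1.599558 - 1) = 173.9 K

173.9 K


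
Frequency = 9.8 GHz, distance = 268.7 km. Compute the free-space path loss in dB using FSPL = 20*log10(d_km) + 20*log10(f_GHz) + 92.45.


20*log10(268.7) = 48.59
20*log10(9.8) = 19.82
FSPL = 160.9 dB

160.9 dB


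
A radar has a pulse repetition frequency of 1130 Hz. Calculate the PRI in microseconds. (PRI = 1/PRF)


PRI = 1/1130 = 0.0008849558 s = 885.0 us

885.0 us


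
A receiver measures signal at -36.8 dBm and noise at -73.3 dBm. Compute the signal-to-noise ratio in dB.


SNR = -36.8 - (-73.3) = 36.5 dB

36.5 dB


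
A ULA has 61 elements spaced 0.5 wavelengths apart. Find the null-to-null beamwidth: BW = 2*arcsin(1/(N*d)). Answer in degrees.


1/(N*d) = 1/(61*0.5) = 0.032787
BW = 2*arcsin(0.032787) = 3.8 degrees

3.8 degrees


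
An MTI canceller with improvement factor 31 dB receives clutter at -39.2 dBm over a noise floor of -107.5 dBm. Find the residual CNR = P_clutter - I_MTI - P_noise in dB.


CNR = -39.2 - 31 - (-107.5) = 37.3 dB

37.3 dB


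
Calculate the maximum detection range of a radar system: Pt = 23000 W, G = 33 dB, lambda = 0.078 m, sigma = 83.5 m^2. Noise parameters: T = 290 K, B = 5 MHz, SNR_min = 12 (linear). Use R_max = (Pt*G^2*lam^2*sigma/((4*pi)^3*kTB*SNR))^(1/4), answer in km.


G_lin = 10^(33/10) = 1995.262315
R^4 = 23000 * 1995.262315^2 * 0.078^2 * 83.5 / ((4*pi)^3 * 1.38e-23 * 290 * 5000000.0 * 12)
R^4 = 9.76215e19 m^4
R_max = (9.76215e19)^(1/4) = 99400.0 m = 99.4 km

99.4 km


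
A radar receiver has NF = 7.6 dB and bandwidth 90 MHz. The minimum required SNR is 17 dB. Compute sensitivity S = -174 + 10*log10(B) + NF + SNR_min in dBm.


10*log10(90000000.0) = 79.54
S = -174 + 79.54 + 7.6 + 17 = -69.9 dBm

-69.9 dBm


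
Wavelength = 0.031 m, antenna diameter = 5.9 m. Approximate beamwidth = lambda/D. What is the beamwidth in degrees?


BW_rad = 0.031 / 5.9 = 0.005254
BW_deg = 0.3 degrees

0.3 degrees


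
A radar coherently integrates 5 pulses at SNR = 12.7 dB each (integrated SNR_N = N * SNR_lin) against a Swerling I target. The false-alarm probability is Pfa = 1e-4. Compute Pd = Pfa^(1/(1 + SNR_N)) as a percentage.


SNR_lin = 10^(12.7/10) = 18.62087
SNR_N = 5 * 18.62087 = 93.10435
1/(1 + SNR_N) = 1/94.10435 = 0.0106265
Pd = (1e-4)^0.0106265 = 0.90676
Pd = 90.7%

90.7%


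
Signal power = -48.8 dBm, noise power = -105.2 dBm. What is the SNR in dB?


SNR = -48.8 - (-105.2) = 56.4 dB

56.4 dB


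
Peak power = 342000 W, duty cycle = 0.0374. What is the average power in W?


P_avg = 342000 * 0.0374 = 12790.8 W

12790.8 W


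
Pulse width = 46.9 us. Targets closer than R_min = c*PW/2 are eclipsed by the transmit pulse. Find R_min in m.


R_min = 3e8 * 46.9e-6 / 2 = 7035.0 m

7035.0 m


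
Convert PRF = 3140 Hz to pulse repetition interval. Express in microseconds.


PRI = 1/3140 = 0.0003184713 s = 318.5 us

318.5 us


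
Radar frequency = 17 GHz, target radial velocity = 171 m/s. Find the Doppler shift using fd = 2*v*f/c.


fd = 2 * 171 * 17000000000.0 / 3e8 = 19380.0 Hz

19380.0 Hz


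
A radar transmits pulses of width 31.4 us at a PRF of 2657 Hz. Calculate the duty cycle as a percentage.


DC = 31.4e-6 * 2657 * 100 = 8.34%

8.34%


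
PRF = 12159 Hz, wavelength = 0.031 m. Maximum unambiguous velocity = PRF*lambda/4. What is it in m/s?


V_ua = 12159 * 0.031 / 4 = 94.2 m/s

94.2 m/s


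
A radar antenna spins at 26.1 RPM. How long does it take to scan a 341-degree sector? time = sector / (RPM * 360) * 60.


t = 341 / (26.1 * 360) * 60 = 2.18 s

2.18 s


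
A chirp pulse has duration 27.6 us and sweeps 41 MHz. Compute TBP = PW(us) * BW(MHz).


TBP = 27.6 * 41 = 1131.6

1131.6


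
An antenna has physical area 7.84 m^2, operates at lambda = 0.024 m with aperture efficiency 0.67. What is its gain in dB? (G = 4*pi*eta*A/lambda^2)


G_linear = 4*pi*0.67*7.84/0.024^2 = 114598.32
G_dB = 10*log10(114598.32) = 50.6 dB

50.6 dB


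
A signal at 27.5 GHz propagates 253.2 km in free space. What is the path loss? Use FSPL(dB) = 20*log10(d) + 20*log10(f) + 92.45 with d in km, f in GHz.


20*log10(253.2) = 48.07
20*log10(27.5) = 28.79
FSPL = 169.3 dB

169.3 dB


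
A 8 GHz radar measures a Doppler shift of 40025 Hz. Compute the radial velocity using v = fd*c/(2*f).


v = 40025 * 3e8 / (2 * 8000000000.0) = 750.5 m/s

750.5 m/s


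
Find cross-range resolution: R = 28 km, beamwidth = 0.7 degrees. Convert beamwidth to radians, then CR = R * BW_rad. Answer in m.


BW_rad = 0.012217305
CR = 28000 * 0.012217305 = 342.1 m

342.1 m


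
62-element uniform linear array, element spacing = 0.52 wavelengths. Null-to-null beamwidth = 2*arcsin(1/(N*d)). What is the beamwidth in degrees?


1/(N*d) = 1/(62*0.52) = 0.031017
BW = 2*arcsin(0.031017) = 3.6 degrees

3.6 degrees


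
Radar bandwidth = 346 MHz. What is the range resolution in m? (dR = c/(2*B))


dR = 3e8 / (2 * 346000000.0) = 0.43 m

0.43 m


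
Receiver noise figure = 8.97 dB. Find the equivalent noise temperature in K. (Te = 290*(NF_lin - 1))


NF_lin = 10^(8.97/10) = 7.888601
Te = 290 * (7.888601 - 1) = 1997.7 K

1997.7 K


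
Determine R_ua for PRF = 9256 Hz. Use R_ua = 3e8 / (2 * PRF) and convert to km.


R_ua = 3e8 / (2 * 9256) = 16205.7 m = 16.2 km

16.2 km


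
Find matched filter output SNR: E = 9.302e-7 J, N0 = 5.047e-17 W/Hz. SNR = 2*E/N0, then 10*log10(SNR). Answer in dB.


SNR_lin = 2 * 9.302e-7 / 5.047e-17 = 3.686e10
SNR_dB = 10*log10(3.686e10) = 105.7 dB

105.7 dB


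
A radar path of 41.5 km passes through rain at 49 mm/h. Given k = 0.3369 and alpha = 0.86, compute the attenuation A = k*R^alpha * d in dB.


gamma = 0.3369 * 49^0.86 = 9.573476 dB/km
A = 9.573476 * 41.5 = 397.3 dB

397.3 dB


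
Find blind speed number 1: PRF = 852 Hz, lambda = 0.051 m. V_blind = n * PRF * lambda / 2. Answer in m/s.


V_blind = 1 * 852 * 0.051 / 2 = 21.7 m/s

21.7 m/s


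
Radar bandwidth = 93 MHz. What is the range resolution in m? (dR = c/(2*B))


dR = 3e8 / (2 * 93000000.0) = 1.61 m

1.61 m


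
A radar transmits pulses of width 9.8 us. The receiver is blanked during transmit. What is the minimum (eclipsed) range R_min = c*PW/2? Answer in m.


R_min = 3e8 * 9.8e-6 / 2 = 1470.0 m

1470.0 m


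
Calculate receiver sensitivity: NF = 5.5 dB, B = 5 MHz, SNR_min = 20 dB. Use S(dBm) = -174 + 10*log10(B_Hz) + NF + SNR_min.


10*log10(5000000.0) = 66.99
S = -174 + 66.99 + 5.5 + 20 = -81.5 dBm

-81.5 dBm


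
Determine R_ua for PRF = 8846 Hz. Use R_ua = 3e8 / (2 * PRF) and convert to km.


R_ua = 3e8 / (2 * 8846) = 16956.8 m = 17.0 km

17.0 km


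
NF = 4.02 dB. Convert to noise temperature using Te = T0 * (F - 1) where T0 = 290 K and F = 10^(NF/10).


NF_lin = 10^(4.02/10) = 2.523481
Te = 290 * (2.523481 - 1) = 441.8 K

441.8 K


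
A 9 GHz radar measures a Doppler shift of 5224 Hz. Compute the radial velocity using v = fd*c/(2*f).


v = 5224 * 3e8 / (2 * 9000000000.0) = 87.1 m/s

87.1 m/s


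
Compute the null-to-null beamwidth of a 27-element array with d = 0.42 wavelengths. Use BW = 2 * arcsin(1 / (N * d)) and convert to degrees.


1/(N*d) = 1/(27*0.42) = 0.088183
BW = 2*arcsin(0.088183) = 10.1 degrees

10.1 degrees


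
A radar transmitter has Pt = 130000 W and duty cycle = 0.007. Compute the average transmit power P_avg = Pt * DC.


P_avg = 130000 * 0.007 = 910.0 W

910.0 W


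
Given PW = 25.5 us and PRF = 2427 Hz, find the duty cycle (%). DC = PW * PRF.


DC = 25.5e-6 * 2427 * 100 = 6.19%

6.19%


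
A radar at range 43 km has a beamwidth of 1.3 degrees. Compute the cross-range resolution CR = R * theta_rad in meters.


BW_rad = 0.02268928
CR = 43000 * 0.02268928 = 975.6 m

975.6 m


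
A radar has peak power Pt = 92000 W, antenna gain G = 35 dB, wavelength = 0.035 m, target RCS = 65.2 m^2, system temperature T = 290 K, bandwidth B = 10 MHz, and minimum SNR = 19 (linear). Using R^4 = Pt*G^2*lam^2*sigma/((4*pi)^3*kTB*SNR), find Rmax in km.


G_lin = 10^(35/10) = 3162.27766
R^4 = 92000 * 3162.27766^2 * 0.035^2 * 65.2 / ((4*pi)^3 * 1.38e-23 * 290 * 10000000.0 * 19)
R^4 = 4.8698e19 m^4
R_max = (4.8698e19)^(1/4) = 83536.8 m = 83.5 km

83.5 km


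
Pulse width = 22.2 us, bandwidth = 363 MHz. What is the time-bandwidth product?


TBP = 22.2 * 363 = 8058.6

8058.6


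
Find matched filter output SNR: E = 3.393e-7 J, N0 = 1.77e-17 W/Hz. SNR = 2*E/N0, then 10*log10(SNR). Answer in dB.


SNR_lin = 2 * 3.393e-7 / 1.77e-17 = 3.834e10
SNR_dB = 10*log10(3.834e10) = 105.8 dB

105.8 dB


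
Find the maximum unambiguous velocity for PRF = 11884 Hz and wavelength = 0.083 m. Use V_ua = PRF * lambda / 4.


V_ua = 11884 * 0.083 / 4 = 246.6 m/s

246.6 m/s


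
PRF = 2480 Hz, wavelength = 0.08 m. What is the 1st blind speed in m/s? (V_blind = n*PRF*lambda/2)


V_blind = 1 * 2480 * 0.08 / 2 = 99.2 m/s

99.2 m/s


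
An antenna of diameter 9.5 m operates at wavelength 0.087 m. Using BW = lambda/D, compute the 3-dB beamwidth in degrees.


BW_rad = 0.087 / 9.5 = 0.009158
BW_deg = 0.52 degrees

0.52 degrees


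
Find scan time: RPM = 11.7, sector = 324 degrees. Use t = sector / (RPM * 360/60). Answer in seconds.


t = 324 / (11.7 * 360) * 60 = 4.62 s

4.62 s


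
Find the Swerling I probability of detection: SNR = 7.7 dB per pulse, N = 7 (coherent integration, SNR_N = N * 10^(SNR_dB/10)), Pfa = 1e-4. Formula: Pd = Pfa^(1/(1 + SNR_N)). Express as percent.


SNR_lin = 10^(7.7/10) = 5.88844
SNR_N = 7 * 5.88844 = 41.21908
1/(1 + SNR_N) = 1/42.21908 = 0.023686
Pd = (1e-4)^0.023686 = 0.804
Pd = 80.4%

80.4%


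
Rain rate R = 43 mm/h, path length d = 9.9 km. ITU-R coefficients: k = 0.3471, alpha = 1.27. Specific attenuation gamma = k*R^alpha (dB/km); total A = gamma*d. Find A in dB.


gamma = 0.3471 * 43^1.27 = 41.205914 dB/km
A = 41.205914 * 9.9 = 407.94 dB

407.94 dB


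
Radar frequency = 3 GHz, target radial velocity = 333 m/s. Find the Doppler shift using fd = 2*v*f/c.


fd = 2 * 333 * 3000000000.0 / 3e8 = 6660.0 Hz

6660.0 Hz


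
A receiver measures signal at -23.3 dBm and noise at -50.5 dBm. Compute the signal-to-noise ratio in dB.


SNR = -23.3 - (-50.5) = 27.2 dB

27.2 dB


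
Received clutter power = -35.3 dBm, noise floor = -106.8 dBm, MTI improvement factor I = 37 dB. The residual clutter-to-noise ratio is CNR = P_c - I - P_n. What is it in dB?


CNR = -35.3 - 37 - (-106.8) = 34.5 dB

34.5 dB


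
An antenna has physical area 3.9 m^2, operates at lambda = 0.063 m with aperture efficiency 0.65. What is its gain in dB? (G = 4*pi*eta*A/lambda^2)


G_linear = 4*pi*0.65*3.9/0.063^2 = 8026.14
G_dB = 10*log10(8026.14) = 39.0 dB

39.0 dB


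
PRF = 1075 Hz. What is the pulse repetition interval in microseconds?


PRI = 1/1075 = 0.0009302326 s = 930.2 us

930.2 us


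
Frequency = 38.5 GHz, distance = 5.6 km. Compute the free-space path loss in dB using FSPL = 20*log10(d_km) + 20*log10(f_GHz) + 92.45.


20*log10(5.6) = 14.96
20*log10(38.5) = 31.71
FSPL = 139.1 dB

139.1 dB


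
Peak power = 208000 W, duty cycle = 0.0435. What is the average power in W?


P_avg = 208000 * 0.0435 = 9048.0 W

9048.0 W


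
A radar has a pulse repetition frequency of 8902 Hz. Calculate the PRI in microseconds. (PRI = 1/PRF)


PRI = 1/8902 = 0.0001123343 s = 112.3 us

112.3 us


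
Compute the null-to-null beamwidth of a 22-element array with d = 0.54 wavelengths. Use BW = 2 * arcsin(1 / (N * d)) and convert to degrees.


1/(N*d) = 1/(22*0.54) = 0.084175
BW = 2*arcsin(0.084175) = 9.7 degrees

9.7 degrees


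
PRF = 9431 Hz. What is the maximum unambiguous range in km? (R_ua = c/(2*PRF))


R_ua = 3e8 / (2 * 9431) = 15905.0 m = 15.9 km

15.9 km


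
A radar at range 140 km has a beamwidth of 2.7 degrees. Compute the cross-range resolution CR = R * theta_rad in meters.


BW_rad = 0.04712389
CR = 140000 * 0.04712389 = 6597.3 m

6597.3 m


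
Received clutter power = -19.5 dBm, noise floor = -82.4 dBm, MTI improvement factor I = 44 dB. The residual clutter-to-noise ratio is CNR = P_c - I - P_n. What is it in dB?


CNR = -19.5 - 44 - (-82.4) = 18.9 dB

18.9 dB


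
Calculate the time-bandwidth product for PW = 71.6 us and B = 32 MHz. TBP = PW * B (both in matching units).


TBP = 71.6 * 32 = 2291.2

2291.2


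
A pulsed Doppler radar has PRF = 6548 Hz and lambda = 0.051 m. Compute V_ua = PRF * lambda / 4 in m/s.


V_ua = 6548 * 0.051 / 4 = 83.5 m/s

83.5 m/s


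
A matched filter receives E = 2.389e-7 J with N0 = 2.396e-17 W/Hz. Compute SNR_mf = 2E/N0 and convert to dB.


SNR_lin = 2 * 2.389e-7 / 2.396e-17 = 1.994e10
SNR_dB = 10*log10(1.994e10) = 103.0 dB

103.0 dB


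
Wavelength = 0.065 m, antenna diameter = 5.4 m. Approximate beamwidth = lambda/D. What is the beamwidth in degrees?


BW_rad = 0.065 / 5.4 = 0.012037
BW_deg = 0.69 degrees

0.69 degrees


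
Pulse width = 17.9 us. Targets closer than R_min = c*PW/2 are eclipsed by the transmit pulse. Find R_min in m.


R_min = 3e8 * 17.9e-6 / 2 = 2685.0 m

2685.0 m


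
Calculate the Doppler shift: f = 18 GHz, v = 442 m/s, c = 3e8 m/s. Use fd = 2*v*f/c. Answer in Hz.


fd = 2 * 442 * 18000000000.0 / 3e8 = 53040.0 Hz

53040.0 Hz


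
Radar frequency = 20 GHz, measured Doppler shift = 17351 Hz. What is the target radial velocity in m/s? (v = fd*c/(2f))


v = 17351 * 3e8 / (2 * 20000000000.0) = 130.1 m/s

130.1 m/s


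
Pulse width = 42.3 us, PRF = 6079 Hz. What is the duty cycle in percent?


DC = 42.3e-6 * 6079 * 100 = 25.71%

25.71%


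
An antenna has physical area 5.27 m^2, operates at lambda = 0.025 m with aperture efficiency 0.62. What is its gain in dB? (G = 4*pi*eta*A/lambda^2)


G_linear = 4*pi*0.62*5.27/0.025^2 = 65694.97
G_dB = 10*log10(65694.97) = 48.2 dB

48.2 dB


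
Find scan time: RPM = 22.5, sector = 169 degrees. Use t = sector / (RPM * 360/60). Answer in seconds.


t = 169 / (22.5 * 360) * 60 = 1.25 s

1.25 s


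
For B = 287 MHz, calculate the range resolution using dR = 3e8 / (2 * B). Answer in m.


dR = 3e8 / (2 * 287000000.0) = 0.52 m

0.52 m


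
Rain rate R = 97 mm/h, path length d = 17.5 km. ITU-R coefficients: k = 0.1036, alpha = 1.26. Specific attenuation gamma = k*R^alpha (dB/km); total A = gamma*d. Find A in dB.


gamma = 0.1036 * 97^1.26 = 33.013543 dB/km
A = 33.013543 * 17.5 = 577.74 dB

577.74 dB


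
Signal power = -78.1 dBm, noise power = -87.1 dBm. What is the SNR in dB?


SNR = -78.1 - (-87.1) = 9.0 dB

9.0 dB


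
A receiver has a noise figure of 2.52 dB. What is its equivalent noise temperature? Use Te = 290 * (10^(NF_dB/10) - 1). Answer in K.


NF_lin = 10^(2.52/10) = 1.786488
Te = 290 * (1.786488 - 1) = 228.1 K

228.1 K


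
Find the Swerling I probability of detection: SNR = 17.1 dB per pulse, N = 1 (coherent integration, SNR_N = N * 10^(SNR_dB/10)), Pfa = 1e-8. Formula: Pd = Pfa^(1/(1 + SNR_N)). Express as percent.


SNR_lin = 10^(17.1/10) = 51.28614
SNR_N = 1 * 51.28614 = 51.28614
1/(1 + SNR_N) = 1/52.28614 = 0.0191255
Pd = (1e-8)^0.0191255 = 0.70307
Pd = 70.3%

70.3%


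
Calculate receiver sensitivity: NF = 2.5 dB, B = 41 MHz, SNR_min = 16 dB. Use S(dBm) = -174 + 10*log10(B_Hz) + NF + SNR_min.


10*log10(41000000.0) = 76.13
S = -174 + 76.13 + 2.5 + 16 = -79.4 dBm

-79.4 dBm


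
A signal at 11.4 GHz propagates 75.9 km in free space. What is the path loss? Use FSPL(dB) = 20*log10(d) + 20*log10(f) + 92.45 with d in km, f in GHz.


20*log10(75.9) = 37.6
20*log10(11.4) = 21.14
FSPL = 151.2 dB

151.2 dB


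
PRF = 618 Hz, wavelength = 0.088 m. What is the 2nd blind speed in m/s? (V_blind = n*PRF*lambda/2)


V_blind = 2 * 618 * 0.088 / 2 = 54.4 m/s

54.4 m/s


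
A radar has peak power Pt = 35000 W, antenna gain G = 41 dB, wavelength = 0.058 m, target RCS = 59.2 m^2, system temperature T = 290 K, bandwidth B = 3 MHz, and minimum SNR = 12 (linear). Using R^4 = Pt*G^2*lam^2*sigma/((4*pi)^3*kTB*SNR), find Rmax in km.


G_lin = 10^(41/10) = 12589.254118
R^4 = 35000 * 12589.254118^2 * 0.058^2 * 59.2 / ((4*pi)^3 * 1.38e-23 * 290 * 3000000.0 * 12)
R^4 = 3.864e21 m^4
R_max = (3.864e21)^(1/4) = 249321.2 m = 249.3 km

249.3 km


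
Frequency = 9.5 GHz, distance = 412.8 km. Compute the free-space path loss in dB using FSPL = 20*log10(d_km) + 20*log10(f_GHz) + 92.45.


20*log10(412.8) = 52.31
20*log10(9.5) = 19.55
FSPL = 164.3 dB

164.3 dB


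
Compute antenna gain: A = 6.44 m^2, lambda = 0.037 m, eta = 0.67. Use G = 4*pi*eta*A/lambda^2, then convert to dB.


G_linear = 4*pi*0.67*6.44/0.037^2 = 39606.56
G_dB = 10*log10(39606.56) = 46.0 dB

46.0 dB


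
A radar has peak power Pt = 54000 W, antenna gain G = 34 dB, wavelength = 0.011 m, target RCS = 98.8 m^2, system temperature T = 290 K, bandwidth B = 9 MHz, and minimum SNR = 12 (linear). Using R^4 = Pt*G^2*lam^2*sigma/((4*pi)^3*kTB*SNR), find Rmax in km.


G_lin = 10^(34/10) = 2511.886432
R^4 = 54000 * 2511.886432^2 * 0.011^2 * 98.8 / ((4*pi)^3 * 1.38e-23 * 290 * 9000000.0 * 12)
R^4 = 4.74904e18 m^4
R_max = (4.74904e18)^(1/4) = 46682.2 m = 46.7 km

46.7 km


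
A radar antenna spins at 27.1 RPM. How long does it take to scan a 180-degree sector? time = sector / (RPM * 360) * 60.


t = 180 / (27.1 * 360) * 60 = 1.11 s

1.11 s


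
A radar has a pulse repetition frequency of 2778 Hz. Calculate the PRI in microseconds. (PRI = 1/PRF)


PRI = 1/2778 = 0.0003599712 s = 360.0 us

360.0 us


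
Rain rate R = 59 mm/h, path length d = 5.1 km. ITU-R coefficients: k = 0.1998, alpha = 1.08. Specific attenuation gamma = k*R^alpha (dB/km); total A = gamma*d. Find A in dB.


gamma = 0.1998 * 59^1.08 = 16.334869 dB/km
A = 16.334869 * 5.1 = 83.31 dB

83.31 dB


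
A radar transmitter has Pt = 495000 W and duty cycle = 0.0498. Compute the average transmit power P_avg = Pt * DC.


P_avg = 495000 * 0.0498 = 24651.0 W

24651.0 W


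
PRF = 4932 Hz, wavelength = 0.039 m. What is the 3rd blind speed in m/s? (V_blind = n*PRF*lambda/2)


V_blind = 3 * 4932 * 0.039 / 2 = 288.5 m/s

288.5 m/s


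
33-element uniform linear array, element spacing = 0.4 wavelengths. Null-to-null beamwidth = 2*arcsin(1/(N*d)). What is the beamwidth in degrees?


1/(N*d) = 1/(33*0.4) = 0.075758
BW = 2*arcsin(0.075758) = 8.7 degrees

8.7 degrees
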